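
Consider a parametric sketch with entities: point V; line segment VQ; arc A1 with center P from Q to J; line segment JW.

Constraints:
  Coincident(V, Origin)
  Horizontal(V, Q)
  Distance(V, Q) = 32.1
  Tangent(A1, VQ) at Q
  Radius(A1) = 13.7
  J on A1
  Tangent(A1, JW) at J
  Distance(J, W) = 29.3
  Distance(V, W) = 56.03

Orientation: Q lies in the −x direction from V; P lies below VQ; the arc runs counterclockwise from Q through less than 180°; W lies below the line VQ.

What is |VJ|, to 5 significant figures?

48.594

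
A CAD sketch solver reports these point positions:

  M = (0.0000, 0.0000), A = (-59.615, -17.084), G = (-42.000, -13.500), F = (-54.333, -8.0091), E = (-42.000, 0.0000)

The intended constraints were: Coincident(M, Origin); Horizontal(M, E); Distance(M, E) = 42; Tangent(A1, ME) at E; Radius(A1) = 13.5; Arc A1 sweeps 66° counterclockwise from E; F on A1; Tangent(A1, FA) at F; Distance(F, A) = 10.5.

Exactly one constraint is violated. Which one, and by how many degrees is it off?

Tangent(A1, FA) at F — off by 6.20°.

M = (0.00, 0.00) ✓; M.y = 0.00, E.y = 0.00 ✓; |ME| = 42.00 ✓; ∠(GE, EM) = 90.00° ✓; |GE| = 13.50 ✓; bearing(G→F) − bearing(G→E) = 66.00° ✓; |GF| = 13.50 ✓; ∠(GF, FA) = 96.20° ✗; |FA| = 10.50 ✓.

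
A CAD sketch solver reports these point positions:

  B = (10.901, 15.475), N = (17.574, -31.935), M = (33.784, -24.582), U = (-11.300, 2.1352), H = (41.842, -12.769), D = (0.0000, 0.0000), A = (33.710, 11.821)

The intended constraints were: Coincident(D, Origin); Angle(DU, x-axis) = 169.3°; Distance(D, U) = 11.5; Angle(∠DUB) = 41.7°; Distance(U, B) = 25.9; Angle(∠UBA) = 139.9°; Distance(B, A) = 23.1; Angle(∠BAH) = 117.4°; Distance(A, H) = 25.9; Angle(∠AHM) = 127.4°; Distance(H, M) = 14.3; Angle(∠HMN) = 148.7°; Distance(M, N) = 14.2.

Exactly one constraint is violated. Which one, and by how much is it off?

Distance(M, N) = 14.2 — off by 3.60.

D = (0.00, 0.00) ✓; DU at 169.3° ✓; |DU| = 11.50 ✓; ∠DUB = 41.70° ✓; |UB| = 25.90 ✓; ∠UBA = 139.9° ✓; |BA| = 23.10 ✓; ∠BAH = 117.4° ✓; |AH| = 25.90 ✓; ∠AHM = 127.4° ✓; |HM| = 14.30 ✓; ∠HMN = 148.7° ✓; |MN| = 17.80 ✗.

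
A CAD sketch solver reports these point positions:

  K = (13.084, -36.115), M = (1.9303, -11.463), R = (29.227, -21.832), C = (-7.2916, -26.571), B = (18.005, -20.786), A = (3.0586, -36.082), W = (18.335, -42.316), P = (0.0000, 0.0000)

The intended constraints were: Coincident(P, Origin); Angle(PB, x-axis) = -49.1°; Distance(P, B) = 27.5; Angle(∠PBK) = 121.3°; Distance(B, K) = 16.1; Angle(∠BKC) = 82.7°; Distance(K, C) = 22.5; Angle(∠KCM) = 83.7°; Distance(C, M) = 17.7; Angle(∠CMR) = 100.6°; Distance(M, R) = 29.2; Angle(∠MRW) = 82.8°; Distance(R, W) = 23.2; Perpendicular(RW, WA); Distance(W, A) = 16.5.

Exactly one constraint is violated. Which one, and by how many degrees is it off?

Perpendicular(RW, WA) — off by 5.80°.

P = (0.00, 0.00) ✓; PB at -49.10° ✓; |PB| = 27.50 ✓; ∠PBK = 121.3° ✓; |BK| = 16.10 ✓; ∠BKC = 82.70° ✓; |KC| = 22.50 ✓; ∠KCM = 83.70° ✓; |CM| = 17.70 ✓; ∠CMR = 100.6° ✓; |MR| = 29.20 ✓; ∠MRW = 82.80° ✓; |RW| = 23.20 ✓; ∠(RW, WA) = 84.20° ✗; |WA| = 16.50 ✓.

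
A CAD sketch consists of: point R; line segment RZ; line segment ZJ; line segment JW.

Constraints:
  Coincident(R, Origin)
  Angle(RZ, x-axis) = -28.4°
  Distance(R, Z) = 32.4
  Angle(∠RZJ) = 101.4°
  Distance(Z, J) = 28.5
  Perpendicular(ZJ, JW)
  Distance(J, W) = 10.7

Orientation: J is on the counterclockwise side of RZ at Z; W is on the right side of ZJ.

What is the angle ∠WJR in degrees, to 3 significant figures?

132°

R is at the origin; RZ runs at -28.4° with length 32.4, so Z = 32.4·(cos -28.4°, sin -28.4°) = (28.5, -15.4). ∠RZJ = 101.4°, so ZJ runs at -28.4° + (180° − 101.4°) = 50.2° from the x-axis; with |ZJ| = 28.5, J = Z + 28.5·(cos 50.2°, sin 50.2°) = (46.7, 6.49). ZJ is perpendicular to JW; with |JW| = 10.7 on the right of ZJ, W = J + 10.7·(0.768, -0.640) = (55.0, -0.363). Then cos ∠WJR = JW·JR / (|JW||JR|), giving 132°.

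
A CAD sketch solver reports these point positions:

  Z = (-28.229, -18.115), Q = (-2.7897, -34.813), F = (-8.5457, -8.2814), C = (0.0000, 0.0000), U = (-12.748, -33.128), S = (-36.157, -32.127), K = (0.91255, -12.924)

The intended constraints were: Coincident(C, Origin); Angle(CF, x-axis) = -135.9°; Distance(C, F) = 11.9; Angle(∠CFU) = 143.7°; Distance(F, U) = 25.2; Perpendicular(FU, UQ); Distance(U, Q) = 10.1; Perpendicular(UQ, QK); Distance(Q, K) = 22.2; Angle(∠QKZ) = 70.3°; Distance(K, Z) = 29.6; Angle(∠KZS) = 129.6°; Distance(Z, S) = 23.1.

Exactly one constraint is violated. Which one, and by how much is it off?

Distance(Z, S) = 23.1 — off by 7.00.

C = (0.00, 0.00) ✓; CF at -135.9° ✓; |CF| = 11.90 ✓; ∠CFU = 143.7° ✓; |FU| = 25.20 ✓; ∠(FU, UQ) = 90.00° ✓; |UQ| = 10.10 ✓; ∠(UQ, QK) = 90.00° ✓; |QK| = 22.20 ✓; ∠QKZ = 70.30° ✓; |KZ| = 29.60 ✓; ∠KZS = 129.6° ✓; |ZS| = 16.10 ✗.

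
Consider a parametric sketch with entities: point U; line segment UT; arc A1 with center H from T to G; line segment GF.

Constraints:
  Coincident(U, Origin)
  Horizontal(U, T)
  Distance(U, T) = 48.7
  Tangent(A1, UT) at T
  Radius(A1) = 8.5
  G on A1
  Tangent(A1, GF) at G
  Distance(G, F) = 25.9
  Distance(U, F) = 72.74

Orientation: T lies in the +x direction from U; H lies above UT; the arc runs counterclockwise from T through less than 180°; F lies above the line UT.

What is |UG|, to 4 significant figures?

56.74

U is at the origin; U and T share the same y with |UT| = 48.7 and T on the +x side, so T = (48.70, 0.000). The tangent condition forces HT to be normal to UT, so H = T + (0, 8.5) = (48.70, 8.500). Since HG ⟂ GF (tangency), |HF| = √(8.5² + 25.9²) = 27.26 regardless of where G sits on A1. So F lies on both circle(U, 72.74) and circle(H, 27.26); the above-UT intersection is F = (66.74, 28.94). G is the foot of the tangent from F: G = (56.51, 5.144).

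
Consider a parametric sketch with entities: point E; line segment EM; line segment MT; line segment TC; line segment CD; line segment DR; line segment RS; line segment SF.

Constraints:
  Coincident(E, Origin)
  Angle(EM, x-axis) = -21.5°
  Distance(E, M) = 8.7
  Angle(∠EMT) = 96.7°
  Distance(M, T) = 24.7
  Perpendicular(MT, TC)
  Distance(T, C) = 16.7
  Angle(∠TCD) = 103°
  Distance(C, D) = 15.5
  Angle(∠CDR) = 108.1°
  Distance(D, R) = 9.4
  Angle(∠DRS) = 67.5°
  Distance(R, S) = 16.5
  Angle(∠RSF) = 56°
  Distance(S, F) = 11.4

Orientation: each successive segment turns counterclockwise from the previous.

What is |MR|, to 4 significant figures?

13.03

E is at the origin; EM runs at -21.5° with length 8.7, so M = (8.095, -3.189). ∠EMT = 96.7° gives MT at 61.80° from the x-axis; with |MT| = 24.7, T = (19.77, 18.58). MT ⟂ TC, so TC runs at 151.8°; with |TC| = 16.7, C = (5.049, 26.47). ∠TCD = 103.0° gives CD at -131.2° from the x-axis; with |CD| = 15.5, D = (-5.161, 14.81). ∠CDR = 108.1° gives DR at -59.30° from the x-axis; with |DR| = 9.4, R = (-0.3617, 6.726). Then |MR| = |R − M| = 13.03.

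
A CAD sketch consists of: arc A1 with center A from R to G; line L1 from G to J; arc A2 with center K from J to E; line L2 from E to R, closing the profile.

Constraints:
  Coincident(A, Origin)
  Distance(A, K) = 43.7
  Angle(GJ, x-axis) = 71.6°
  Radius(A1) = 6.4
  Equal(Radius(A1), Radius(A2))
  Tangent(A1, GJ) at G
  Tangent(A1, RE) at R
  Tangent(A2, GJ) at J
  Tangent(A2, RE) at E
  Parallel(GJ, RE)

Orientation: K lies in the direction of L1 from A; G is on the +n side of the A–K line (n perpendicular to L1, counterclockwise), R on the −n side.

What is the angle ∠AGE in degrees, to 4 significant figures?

73.67°

The slot axis is L1's direction at 71.6°, so u = (cos 71.6°, sin 71.6°) = (0.3156, 0.9489) and n = (−sin 71.6°, cos 71.6°) = (-0.9489, 0.3156). A is at the origin and K lies 43.7 along u from A, so K = 43.7·u = (13.79, 41.47). Tangency of A1 to both parallel lines with radius 6.4 puts G and R at A ± 6.4·n: G = (-6.073, 2.020), R = (6.073, -2.020). Equal radii place J and E the same way about K: J = K + 6.4·n = (7.721, 43.49), E = K − 6.4·n = (19.87, 39.45). Then cos ∠AGE = GA·GE / (|GA||GE|), giving 73.67°.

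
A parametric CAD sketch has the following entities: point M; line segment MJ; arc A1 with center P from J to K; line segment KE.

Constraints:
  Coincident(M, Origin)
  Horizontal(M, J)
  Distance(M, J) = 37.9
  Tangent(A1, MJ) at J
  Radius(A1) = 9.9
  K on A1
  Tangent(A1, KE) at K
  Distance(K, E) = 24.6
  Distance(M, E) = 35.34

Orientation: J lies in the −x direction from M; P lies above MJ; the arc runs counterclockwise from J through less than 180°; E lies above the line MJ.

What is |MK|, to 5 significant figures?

29.357

M is at the origin; MJ is horizontal with |MJ| = 37.9 and J on the −x side, so J = (-37.900, 0.0000). A1 meets MJ tangentially, so PJ is at right angles to MJ, so P = J + (0, 9.9) = (-37.900, 9.9000). Since PK ⟂ KE (tangency), |PE| = √(9.9² + 24.6²) = 26.517 regardless of where K sits on A1. So E lies on both circle(M, 35.34) and circle(P, 26.517); the above-MJ intersection is E = (-19.796, 29.275). K is the foot of the tangent from E: K = (-28.666, 6.3302).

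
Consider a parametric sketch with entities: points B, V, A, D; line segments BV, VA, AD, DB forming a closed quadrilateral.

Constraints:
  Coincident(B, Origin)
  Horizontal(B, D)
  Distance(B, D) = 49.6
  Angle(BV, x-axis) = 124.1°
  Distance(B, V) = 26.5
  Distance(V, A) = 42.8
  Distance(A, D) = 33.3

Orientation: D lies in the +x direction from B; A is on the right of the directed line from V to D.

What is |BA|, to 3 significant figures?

18.2

Checks: BV at 124.1° ✓; |VA| = 42.80 ✓; |AD| = 33.30 ✓.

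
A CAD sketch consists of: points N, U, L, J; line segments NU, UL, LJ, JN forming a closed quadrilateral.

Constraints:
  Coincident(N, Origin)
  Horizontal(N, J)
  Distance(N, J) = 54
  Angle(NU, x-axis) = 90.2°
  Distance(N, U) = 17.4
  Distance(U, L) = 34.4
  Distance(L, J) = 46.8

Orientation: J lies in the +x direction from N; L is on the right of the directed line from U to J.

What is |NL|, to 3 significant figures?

18.4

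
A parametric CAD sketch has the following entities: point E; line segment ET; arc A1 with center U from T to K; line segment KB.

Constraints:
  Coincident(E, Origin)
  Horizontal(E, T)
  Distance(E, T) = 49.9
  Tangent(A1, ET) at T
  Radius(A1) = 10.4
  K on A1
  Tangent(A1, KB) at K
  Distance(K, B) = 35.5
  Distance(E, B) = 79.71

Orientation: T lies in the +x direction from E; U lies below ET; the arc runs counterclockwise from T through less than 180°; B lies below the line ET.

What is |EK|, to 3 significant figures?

45.9

Checks: |UK| = 10.40 ✓; ∠(UK, KB) = 90.00° ✓; |KB| = 35.50 ✓; |EB| = 79.71 ✓.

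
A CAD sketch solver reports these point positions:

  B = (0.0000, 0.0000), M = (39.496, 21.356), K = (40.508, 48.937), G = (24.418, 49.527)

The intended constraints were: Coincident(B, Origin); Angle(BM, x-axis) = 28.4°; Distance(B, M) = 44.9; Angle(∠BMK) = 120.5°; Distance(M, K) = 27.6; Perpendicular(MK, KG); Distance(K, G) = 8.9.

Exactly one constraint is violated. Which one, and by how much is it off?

Distance(K, G) = 8.9 — off by 7.20.

B = (0.00, 0.00) ✓; BM at 28.40° ✓; |BM| = 44.90 ✓; ∠BMK = 120.5° ✓; |MK| = 27.60 ✓; ∠(MK, KG) = 90.00° ✓; |KG| = 16.10 ✗.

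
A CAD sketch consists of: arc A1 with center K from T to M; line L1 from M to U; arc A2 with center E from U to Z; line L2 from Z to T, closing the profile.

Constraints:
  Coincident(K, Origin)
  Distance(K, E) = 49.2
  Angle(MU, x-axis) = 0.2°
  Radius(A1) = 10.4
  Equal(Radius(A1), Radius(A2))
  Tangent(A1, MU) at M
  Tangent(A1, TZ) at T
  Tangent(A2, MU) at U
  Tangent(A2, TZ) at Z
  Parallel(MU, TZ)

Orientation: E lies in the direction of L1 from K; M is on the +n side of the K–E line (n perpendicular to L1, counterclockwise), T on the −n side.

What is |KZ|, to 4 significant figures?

50.29

The slot axis is L1's direction at 0.2°, so u = (cos 0.2°, sin 0.2°) = (1.000, 0.003491) and n = (−sin 0.2°, cos 0.2°) = (-0.003491, 1.000). K is at the origin and E lies 49.2 along u from K, so E = 49.2·u = (49.20, 0.1717). Tangency of A1 to both parallel lines with radius 10.4 puts M and T at K ± 10.4·n: M = (-0.03630, 10.40), T = (0.03630, -10.40). Equal radii place U and Z the same way about E: U = E + 10.4·n = (49.16, 10.57), Z = E − 10.4·n = (49.24, -10.23). Then |KZ| = |Z − K| = 50.29.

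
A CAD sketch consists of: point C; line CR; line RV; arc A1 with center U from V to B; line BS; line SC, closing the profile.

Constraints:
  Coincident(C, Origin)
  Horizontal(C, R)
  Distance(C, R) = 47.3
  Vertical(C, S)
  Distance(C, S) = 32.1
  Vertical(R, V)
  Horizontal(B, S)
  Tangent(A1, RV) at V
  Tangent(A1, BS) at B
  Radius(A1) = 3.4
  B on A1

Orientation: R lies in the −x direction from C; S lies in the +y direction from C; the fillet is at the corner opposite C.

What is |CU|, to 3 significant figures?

52.4

C is at the origin; C and R share the same y with |CR| = 47.3 and R on the −x side, so R = (-47.3, 0.00). C and S share the same x with |CS| = 32.1 and S on the +y side, so S = (0.00, 32.1). The virtual corner opposite C is at (-47.3, 32.1). Since A1 is tangent to RV there, UV ⟂ RV and A1 meets BS tangentially, so UB is at right angles to BS, with radius 3.4, so the center U sits 3.4 in from both sides at U = (-43.9, 28.7). Then |CU| = |U − C| = 52.4.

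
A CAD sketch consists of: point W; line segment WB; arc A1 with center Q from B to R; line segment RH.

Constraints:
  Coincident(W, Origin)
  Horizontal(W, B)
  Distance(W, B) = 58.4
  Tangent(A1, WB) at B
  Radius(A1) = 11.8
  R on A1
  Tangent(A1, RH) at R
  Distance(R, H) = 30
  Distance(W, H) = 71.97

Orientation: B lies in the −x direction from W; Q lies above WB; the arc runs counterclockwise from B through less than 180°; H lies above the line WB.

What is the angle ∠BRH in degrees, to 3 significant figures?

126°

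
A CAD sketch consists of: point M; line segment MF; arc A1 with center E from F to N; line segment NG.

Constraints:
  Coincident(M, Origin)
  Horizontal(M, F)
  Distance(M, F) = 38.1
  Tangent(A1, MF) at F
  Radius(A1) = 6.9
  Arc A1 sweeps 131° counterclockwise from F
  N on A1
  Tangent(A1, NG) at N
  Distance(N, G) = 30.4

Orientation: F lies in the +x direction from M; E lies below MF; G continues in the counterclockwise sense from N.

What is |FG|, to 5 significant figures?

37.396

On A1, F sits at bearing 90° from E; a 131° counterclockwise sweep puts N at bearing 221°, so N = E + 6.9·(cos 221°, sin 221°) = (32.893, -11.427). Since A1 is tangent to NG there, EN ⟂ NG, so NG runs along (−sin 221°, cos 221°); with |NG| = 30.4, G = (52.837, -34.370). Then |FG| = |G − F| = 37.396.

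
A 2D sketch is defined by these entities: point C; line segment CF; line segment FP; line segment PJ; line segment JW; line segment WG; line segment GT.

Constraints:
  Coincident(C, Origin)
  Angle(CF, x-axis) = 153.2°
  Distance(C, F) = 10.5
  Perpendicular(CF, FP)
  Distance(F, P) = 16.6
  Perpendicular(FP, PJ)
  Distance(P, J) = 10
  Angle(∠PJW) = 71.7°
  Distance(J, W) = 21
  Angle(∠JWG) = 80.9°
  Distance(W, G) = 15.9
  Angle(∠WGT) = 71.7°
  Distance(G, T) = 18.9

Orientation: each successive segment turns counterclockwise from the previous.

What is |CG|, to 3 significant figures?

21.6

C is at the origin; CF runs at 153.2° with length 10.5, so F = (-9.37, 4.73). The perpendicularity gives FP at right angles to CF, so FP runs at -117°; with |FP| = 16.6, P = (-16.9, -10.1). The perpendicularity gives PJ at right angles to FP, so PJ runs at -26.8°; with |PJ| = 10.0, J = (-7.93, -14.6). ∠PJW = 71.7° gives JW at 81.5° from the x-axis; with |JW| = 21.0, W = (-4.83, 6.18). ∠JWG = 80.9° gives WG at -179° from the x-axis; with |WG| = 15.9, G = (-20.7, 6.01). Then |CG| = |G − C| = 21.6.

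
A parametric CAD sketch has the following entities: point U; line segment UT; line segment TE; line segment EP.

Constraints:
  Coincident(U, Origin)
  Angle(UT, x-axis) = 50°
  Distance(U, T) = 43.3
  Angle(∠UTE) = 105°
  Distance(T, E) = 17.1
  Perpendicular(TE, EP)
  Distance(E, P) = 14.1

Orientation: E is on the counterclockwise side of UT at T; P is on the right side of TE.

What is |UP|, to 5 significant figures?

62.680

U is at the origin; UT runs at 50.0° with length 43.3, so T = 43.3·(cos 50.0°, sin 50.0°) = (27.833, 33.170). ∠UTE = 105.0°, so TE runs at 50.0° + (180° − 105.0°) = 125.00° from the x-axis; with |TE| = 17.1, E = T + 17.1·(cos 125.00°, sin 125.00°) = (18.025, 47.177). TE is perpendicular to EP; with |EP| = 14.1 on the right of TE, P = E + 14.1·(0.81915, 0.57358) = (29.575, 55.265). Then |UP| = |P − U| = 62.680.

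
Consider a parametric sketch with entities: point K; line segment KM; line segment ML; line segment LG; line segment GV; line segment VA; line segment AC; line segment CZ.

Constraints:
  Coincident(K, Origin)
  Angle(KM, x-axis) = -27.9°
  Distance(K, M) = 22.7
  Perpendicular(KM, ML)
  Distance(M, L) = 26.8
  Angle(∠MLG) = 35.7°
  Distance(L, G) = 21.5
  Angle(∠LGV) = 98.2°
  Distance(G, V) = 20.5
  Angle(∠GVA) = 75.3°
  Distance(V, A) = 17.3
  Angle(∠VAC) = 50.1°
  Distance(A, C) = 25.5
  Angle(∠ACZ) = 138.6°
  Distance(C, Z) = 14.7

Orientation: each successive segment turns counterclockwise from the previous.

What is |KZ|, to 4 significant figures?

6.149

K is at the origin; KM runs at -27.9° with length 22.7, so M = (20.06, -10.62). KM is perpendicular to ML, so ML runs at 62.10°; with |ML| = 26.8, L = (32.60, 13.06). ∠MLG = 35.7° gives LG at -153.6° from the x-axis; with |LG| = 21.5, G = (13.34, 3.503). ∠LGV = 98.2° gives GV at -71.80° from the x-axis; with |GV| = 20.5, V = (19.75, -15.97). ∠GVA = 75.3° gives VA at 32.90° from the x-axis; with |VA| = 17.3, A = (34.27, -6.574). ∠VAC = 50.1° gives AC at 162.8° from the x-axis; with |AC| = 25.5, C = (9.913, 0.9663). ∠ACZ = 138.6° gives CZ at -155.8° from the x-axis; with |CZ| = 14.7, Z = (-3.495, -5.060). Then |KZ| = |Z − K| = 6.149.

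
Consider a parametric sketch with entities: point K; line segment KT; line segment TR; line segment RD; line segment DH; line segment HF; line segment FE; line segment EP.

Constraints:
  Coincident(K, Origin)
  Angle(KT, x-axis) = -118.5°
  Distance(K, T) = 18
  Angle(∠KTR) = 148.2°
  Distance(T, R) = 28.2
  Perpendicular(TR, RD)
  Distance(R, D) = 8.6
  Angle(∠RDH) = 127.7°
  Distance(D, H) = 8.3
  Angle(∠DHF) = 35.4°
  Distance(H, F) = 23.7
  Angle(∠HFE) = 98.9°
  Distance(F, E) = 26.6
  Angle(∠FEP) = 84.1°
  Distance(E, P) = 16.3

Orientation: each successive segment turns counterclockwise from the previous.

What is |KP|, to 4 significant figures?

66.25

K is at the origin; KT runs at -118.5° with length 18.0, so T = (-8.589, -15.82). ∠KTR = 148.2° gives TR at -86.70° from the x-axis; with |TR| = 28.2, R = (-6.966, -43.97). TR ⟂ RD, so RD runs at 3.300°; with |RD| = 8.6, D = (1.620, -43.48). ∠RDH = 127.7° gives DH at 55.60° from the x-axis; with |DH| = 8.3, H = (6.309, -36.63). ∠DHF = 35.4° gives HF at -159.8° from the x-axis; with |HF| = 23.7, F = (-15.93, -44.81). ∠HFE = 98.9° gives FE at -78.70° from the x-axis; with |FE| = 26.6, E = (-10.72, -70.90). ∠FEP = 84.1° gives EP at 17.20° from the x-axis; with |EP| = 16.3, P = (4.850, -66.08). Then |KP| = |P − K| = 66.25.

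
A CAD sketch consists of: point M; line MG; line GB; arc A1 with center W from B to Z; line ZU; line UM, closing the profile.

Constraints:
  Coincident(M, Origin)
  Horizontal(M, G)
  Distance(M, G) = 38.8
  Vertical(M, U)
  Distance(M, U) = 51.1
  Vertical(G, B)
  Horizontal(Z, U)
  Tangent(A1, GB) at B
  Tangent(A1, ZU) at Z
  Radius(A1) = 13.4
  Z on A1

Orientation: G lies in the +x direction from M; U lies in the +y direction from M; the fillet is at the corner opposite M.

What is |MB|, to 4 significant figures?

54.10

The virtual corner opposite M is at (38.80, 51.10). Tangency of A1 to GB means the radius WB is perpendicular to GB and A1 meets ZU tangentially, so WZ is at right angles to ZU, with radius 13.4, so the center W sits 13.4 in from both sides at W = (25.40, 37.70). That places the tangent points at B = (38.80, 37.70) on GB and Z = (25.40, 51.10) on ZU. Then |MB| = |B − M| = 54.10.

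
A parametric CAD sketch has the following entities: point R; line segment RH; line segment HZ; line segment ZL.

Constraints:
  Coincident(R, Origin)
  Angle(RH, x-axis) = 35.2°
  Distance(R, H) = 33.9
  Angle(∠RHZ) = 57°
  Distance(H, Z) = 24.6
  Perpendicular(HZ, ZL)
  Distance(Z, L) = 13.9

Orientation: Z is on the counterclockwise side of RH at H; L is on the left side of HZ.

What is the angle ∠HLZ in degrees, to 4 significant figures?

60.53°

R is at the origin; RH runs at 35.2° with length 33.9, so H = 33.9·(cos 35.2°, sin 35.2°) = (27.70, 19.54). ∠RHZ = 57.0°, so HZ runs at 35.2° + (180° − 57.0°) = 158.2° from the x-axis; with |HZ| = 24.6, Z = H + 24.6·(cos 158.2°, sin 158.2°) = (4.860, 28.68). The perpendicularity gives ZL at right angles to HZ; with |ZL| = 13.9 on the left of HZ, L = Z + 13.9·(-0.3714, -0.9285) = (-0.3016, 15.77). Then cos ∠HLZ = LH·LZ / (|LH||LZ|), giving 60.53°.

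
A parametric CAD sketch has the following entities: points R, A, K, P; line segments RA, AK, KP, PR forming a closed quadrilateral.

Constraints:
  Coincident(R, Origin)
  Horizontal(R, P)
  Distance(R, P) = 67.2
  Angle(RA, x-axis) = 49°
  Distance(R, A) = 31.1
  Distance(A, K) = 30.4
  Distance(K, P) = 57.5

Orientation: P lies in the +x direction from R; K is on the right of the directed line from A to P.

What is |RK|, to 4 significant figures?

11.14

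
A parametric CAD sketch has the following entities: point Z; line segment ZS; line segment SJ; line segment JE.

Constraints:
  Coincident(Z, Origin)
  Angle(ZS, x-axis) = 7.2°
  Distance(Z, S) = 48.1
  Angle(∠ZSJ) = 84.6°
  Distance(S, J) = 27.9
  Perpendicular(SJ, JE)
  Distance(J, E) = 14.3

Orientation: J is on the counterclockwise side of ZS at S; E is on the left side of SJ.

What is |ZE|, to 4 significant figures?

40.92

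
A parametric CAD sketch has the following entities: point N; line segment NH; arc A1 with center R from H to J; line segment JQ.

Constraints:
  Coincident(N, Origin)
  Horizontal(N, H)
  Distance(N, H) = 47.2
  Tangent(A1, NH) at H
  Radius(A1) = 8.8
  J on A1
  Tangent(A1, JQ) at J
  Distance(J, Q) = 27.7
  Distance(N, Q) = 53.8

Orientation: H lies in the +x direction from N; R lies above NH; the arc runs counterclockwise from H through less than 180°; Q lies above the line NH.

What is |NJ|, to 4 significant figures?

56.23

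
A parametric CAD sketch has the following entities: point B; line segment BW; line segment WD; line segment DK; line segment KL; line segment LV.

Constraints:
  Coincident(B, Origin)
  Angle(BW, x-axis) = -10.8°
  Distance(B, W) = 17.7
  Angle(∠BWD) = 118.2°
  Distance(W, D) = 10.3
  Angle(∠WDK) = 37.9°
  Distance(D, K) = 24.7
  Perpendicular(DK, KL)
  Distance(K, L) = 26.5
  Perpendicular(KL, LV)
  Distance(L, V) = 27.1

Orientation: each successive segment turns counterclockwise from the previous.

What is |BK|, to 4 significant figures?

0.9297

B is at the origin; BW runs at -10.8° with length 17.7, so W = (17.39, -3.317). ∠BWD = 118.2° gives WD at 51.00° from the x-axis; with |WD| = 10.3, D = (23.87, 4.688). ∠WDK = 37.9° gives DK at -166.9° from the x-axis; with |DK| = 24.7, K = (-0.1887, -0.9103). Then |BK| = |K − B| = 0.9297.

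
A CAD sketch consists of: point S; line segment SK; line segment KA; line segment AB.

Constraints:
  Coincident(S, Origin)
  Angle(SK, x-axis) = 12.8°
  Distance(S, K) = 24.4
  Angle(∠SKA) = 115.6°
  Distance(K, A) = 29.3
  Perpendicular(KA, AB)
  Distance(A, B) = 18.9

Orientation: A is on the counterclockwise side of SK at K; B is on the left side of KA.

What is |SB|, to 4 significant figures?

39.96

S is at the origin; SK runs at 12.8° with length 24.4, so K = 24.4·(cos 12.8°, sin 12.8°) = (23.79, 5.406). ∠SKA = 115.6°, so KA runs at 12.8° + (180° − 115.6°) = 77.20° from the x-axis; with |KA| = 29.3, A = K + 29.3·(cos 77.20°, sin 77.20°) = (30.29, 33.98). The perpendicularity gives AB at right angles to KA; with |AB| = 18.9 on the left of KA, B = A + 18.9·(-0.9751, 0.2215) = (11.85, 38.16). Then |SB| = |B − S| = 39.96.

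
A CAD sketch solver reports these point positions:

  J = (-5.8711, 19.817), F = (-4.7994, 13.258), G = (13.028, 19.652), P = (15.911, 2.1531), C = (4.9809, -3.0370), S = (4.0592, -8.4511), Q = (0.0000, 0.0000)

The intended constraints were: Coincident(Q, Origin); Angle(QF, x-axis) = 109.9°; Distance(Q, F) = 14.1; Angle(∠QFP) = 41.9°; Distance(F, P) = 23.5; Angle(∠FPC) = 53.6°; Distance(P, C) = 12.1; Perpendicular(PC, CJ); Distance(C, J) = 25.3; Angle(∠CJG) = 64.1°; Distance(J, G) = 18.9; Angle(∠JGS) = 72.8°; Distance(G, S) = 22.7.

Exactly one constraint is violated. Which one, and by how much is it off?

Distance(G, S) = 22.7 — off by 6.80.

Q = (0.00, 0.00) ✓; QF at 109.9° ✓; |QF| = 14.10 ✓; ∠QFP = 41.90° ✓; |FP| = 23.50 ✓; ∠FPC = 53.60° ✓; |PC| = 12.10 ✓; ∠(PC, CJ) = 90.00° ✓; |CJ| = 25.30 ✓; ∠CJG = 64.10° ✓; |JG| = 18.90 ✓; ∠JGS = 72.80° ✓; |GS| = 29.50 ✗.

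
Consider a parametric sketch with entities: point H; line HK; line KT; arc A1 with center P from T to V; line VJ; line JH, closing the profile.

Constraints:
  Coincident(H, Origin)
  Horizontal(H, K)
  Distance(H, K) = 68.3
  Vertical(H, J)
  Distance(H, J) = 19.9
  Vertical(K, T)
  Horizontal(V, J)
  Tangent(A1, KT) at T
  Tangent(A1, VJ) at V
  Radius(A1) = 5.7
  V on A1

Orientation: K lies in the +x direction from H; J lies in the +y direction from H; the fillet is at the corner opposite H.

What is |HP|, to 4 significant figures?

64.19

HJ is vertical with |HJ| = 19.9 and J on the +y side, so J = (0.000, 19.90). The virtual corner opposite H is at (68.30, 19.90). A1 meets KT tangentially, so PT is at right angles to KT and tangency of A1 to VJ means the radius PV is perpendicular to VJ, with radius 5.7, so the center P sits 5.7 in from both sides at P = (62.60, 14.20). Then |HP| = |P − H| = 64.19.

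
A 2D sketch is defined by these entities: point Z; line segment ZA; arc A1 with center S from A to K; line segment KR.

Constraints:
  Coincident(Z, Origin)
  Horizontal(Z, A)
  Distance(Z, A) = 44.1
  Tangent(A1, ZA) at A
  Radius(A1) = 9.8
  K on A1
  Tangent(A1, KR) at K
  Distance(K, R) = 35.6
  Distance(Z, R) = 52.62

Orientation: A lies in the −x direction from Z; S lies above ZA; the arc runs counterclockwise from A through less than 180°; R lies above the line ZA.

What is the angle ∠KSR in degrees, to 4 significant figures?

74.61°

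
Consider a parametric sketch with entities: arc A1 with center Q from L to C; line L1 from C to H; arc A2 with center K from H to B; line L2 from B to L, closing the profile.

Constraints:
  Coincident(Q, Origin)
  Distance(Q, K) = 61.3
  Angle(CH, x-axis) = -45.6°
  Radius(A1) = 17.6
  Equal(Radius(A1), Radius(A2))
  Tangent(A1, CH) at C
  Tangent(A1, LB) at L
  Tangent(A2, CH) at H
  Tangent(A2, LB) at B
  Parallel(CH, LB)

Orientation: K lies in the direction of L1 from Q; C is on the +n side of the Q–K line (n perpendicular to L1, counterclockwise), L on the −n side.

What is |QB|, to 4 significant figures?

63.78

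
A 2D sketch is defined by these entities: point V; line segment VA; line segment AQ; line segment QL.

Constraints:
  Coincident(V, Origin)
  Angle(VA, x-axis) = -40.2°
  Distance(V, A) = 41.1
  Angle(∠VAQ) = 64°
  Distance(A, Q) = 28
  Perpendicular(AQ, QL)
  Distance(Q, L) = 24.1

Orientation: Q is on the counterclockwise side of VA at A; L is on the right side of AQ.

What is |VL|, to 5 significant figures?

61.851

V is at the origin; VA runs at -40.2° with length 41.1, so A = 41.1·(cos -40.2°, sin -40.2°) = (31.392, -26.528). ∠VAQ = 64.0°, so AQ runs at -40.2° + (180° − 64.0°) = 75.800° from the x-axis; with |AQ| = 28.0, Q = A + 28.0·(cos 75.800°, sin 75.800°) = (38.261, 0.61616). AQ is perpendicular to QL; with |QL| = 24.1 on the right of AQ, L = Q + 24.1·(0.96945, -0.24531) = (61.624, -5.2957). Then |VL| = |L − V| = 61.851.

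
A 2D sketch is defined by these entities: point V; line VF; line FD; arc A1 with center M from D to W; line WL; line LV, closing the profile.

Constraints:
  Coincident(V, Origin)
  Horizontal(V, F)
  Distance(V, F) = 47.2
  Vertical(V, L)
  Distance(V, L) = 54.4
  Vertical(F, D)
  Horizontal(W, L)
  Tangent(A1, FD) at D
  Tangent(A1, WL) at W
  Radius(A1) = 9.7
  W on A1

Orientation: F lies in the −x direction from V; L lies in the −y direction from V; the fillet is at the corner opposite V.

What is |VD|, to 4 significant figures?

65.01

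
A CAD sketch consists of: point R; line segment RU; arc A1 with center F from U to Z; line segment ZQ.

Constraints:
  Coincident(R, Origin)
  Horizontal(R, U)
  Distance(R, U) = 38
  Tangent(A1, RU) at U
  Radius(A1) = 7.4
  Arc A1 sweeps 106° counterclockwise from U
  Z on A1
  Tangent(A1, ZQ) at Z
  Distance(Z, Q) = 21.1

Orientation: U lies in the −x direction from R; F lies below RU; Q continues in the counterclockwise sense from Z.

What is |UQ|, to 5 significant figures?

29.751

R is at the origin; R and U share the same y with |RU| = 38.0 and U on the −x side, so U = (-38.000, 0.0000). The tangent condition forces FU to be normal to RU, so F = U + (0, -7.4) = (-38.000, -7.4000). On A1, U sits at bearing 90° from F; a 106° counterclockwise sweep puts Z at bearing 196°, so Z = F + 7.4·(cos 196°, sin 196°) = (-45.113, -9.4397). A1 meets ZQ tangentially, so FZ is at right angles to ZQ, so ZQ runs along (−sin 196°, cos 196°); with |ZQ| = 21.1, Q = (-39.297, -29.722). Then |UQ| = |Q − U| = 29.751.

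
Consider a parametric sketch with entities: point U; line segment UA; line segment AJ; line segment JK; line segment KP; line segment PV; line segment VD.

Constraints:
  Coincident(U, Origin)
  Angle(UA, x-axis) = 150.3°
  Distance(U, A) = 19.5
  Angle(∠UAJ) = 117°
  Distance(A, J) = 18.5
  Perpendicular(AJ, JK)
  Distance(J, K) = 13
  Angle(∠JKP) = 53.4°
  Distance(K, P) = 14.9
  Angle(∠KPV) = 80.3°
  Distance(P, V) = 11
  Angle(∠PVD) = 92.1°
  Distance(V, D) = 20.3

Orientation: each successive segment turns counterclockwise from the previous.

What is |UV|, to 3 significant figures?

31.3

∠JKP = 53.4° gives KP at 69.9° from the x-axis; with |KP| = 14.9, P = (-20.1, 2.63). ∠KPV = 80.3° gives PV at 170° from the x-axis; with |PV| = 11.0, V = (-31.0, 4.62). Then |UV| = |V − U| = 31.3.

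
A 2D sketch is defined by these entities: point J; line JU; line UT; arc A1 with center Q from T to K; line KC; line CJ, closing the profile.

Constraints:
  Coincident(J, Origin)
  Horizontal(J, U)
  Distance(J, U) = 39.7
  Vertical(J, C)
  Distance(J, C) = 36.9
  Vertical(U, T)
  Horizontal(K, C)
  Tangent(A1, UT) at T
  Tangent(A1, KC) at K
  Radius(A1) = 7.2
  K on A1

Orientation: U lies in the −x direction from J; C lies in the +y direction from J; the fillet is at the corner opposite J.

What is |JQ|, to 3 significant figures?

44.0

J is at the origin; JU is horizontal with |JU| = 39.7 and U on the −x side, so U = (-39.7, 0.00). JC is vertical with |JC| = 36.9 and C on the +y side, so C = (0.00, 36.9). The virtual corner opposite J is at (-39.7, 36.9). A1 meets UT tangentially, so QT is at right angles to UT and tangency of A1 to KC means the radius QK is perpendicular to KC, with radius 7.2, so the center Q sits 7.2 in from both sides at Q = (-32.5, 29.7). Then |JQ| = |Q − J| = 44.0.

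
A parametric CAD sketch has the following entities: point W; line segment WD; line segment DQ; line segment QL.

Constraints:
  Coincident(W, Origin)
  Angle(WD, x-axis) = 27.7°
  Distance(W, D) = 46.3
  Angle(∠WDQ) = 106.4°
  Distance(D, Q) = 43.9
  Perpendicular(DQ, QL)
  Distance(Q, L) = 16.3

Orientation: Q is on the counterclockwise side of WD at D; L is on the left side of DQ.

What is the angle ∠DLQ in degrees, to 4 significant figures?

69.63°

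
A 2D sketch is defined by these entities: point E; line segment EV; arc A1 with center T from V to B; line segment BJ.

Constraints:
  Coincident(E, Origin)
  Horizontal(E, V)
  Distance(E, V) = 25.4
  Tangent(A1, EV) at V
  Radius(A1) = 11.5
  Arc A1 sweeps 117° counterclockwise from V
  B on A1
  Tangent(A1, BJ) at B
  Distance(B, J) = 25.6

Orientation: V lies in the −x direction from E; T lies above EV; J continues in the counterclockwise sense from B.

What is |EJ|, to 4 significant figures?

47.75

E is at the origin; E and V share the same y with |EV| = 25.4 and V on the −x side, so V = (-25.40, 0.000). Tangency of A1 to EV means the radius TV is perpendicular to EV, so T = V + (0, 11.5) = (-25.40, 11.50). On A1, V sits at bearing -90° from T; a 117° counterclockwise sweep puts B at bearing 27°, so B = T + 11.5·(cos 27°, sin 27°) = (-15.15, 16.72). Tangency of A1 to BJ means the radius TB is perpendicular to BJ, so BJ runs along (−sin 27°, cos 27°); with |BJ| = 25.6, J = (-26.78, 39.53). Then |EJ| = |J − E| = 47.75.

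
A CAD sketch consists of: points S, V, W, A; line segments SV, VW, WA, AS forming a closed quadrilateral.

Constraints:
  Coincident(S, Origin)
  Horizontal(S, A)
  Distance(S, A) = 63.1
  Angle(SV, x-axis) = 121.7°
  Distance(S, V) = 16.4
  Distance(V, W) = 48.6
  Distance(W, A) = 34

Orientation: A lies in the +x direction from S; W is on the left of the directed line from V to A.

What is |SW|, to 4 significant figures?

45.71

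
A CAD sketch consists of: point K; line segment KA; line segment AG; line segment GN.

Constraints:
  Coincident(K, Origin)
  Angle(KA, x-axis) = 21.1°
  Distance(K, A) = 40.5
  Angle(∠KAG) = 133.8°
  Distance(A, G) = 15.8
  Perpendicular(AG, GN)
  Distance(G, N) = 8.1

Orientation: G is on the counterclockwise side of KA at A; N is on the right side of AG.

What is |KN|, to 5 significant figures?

57.575

K is at the origin; KA runs at 21.1° with length 40.5, so A = 40.5·(cos 21.1°, sin 21.1°) = (37.785, 14.580). ∠KAG = 133.8°, so AG runs at 21.1° + (180° − 133.8°) = 67.300° from the x-axis; with |AG| = 15.8, G = A + 15.8·(cos 67.300°, sin 67.300°) = (43.882, 29.156). The perpendicularity gives GN at right angles to AG; with |GN| = 8.1 on the right of AG, N = G + 8.1·(0.92254, -0.38591) = (51.354, 26.030). Then |KN| = |N − K| = 57.575.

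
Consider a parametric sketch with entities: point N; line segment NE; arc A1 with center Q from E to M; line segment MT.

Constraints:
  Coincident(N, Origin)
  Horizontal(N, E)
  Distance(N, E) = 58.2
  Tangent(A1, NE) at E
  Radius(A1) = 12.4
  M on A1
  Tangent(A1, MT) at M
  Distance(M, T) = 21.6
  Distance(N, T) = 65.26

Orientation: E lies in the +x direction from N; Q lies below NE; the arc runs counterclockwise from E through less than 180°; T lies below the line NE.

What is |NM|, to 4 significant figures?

49.39

Checks: ∠(QE, EN) = 90.00° ✓; |QM| = 12.40 ✓; ∠(QM, MT) = 90.00° ✓; |MT| = 21.60 ✓; |NT| = 65.26 ✓.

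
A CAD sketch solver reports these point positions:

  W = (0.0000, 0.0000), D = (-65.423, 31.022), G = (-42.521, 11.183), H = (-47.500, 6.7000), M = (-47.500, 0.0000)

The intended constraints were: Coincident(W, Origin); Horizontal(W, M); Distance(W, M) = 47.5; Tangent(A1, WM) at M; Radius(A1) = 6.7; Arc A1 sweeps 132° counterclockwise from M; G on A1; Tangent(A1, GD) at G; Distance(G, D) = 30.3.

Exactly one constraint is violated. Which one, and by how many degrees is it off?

Tangent(A1, GD) at G — off by 7.10°.

W = (0.00, 0.00) ✓; W.y = 0.00, M.y = 0.00 ✓; |WM| = 47.50 ✓; ∠(HM, MW) = 90.00° ✓; |HM| = 6.700 ✓; bearing(H→G) − bearing(H→M) = 132.0° ✓; |HG| = 6.700 ✓; ∠(HG, GD) = 82.90° ✗; |GD| = 30.30 ✓.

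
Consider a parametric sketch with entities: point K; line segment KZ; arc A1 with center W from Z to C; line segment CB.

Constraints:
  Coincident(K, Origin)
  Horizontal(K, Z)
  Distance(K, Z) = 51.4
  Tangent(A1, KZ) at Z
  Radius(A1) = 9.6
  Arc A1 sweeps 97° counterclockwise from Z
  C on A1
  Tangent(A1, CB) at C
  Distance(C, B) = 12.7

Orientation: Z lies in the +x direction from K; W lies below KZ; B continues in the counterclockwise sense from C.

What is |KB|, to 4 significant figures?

49.31

K is at the origin; KZ is horizontal with |KZ| = 51.4 and Z on the +x side, so Z = (51.40, 0.000). Since A1 is tangent to KZ there, WZ ⟂ KZ, so W = Z + (0, -9.6) = (51.40, -9.600). On A1, Z sits at bearing 90° from W; a 97° counterclockwise sweep puts C at bearing 187°, so C = W + 9.6·(cos 187°, sin 187°) = (41.87, -10.77). Since A1 is tangent to CB there, WC ⟂ CB, so CB runs along (−sin 187°, cos 187°); with |CB| = 12.7, B = (43.42, -23.38). Then |KB| = |B − K| = 49.31.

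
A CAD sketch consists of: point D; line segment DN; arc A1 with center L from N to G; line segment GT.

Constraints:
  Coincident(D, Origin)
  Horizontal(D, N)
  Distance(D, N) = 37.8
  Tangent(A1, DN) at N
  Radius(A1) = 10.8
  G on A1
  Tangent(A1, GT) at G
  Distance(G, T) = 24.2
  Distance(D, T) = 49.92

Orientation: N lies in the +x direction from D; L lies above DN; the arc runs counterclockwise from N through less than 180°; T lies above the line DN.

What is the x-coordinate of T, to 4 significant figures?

33.56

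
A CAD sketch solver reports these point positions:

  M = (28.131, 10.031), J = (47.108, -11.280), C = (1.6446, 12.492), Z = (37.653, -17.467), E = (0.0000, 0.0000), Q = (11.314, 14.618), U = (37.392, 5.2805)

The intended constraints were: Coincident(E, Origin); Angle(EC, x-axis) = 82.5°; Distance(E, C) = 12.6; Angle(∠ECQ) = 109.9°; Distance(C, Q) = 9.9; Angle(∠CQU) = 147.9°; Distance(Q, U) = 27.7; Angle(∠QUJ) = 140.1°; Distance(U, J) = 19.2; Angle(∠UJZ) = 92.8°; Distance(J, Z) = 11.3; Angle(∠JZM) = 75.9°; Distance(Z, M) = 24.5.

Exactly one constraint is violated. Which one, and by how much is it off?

Distance(Z, M) = 24.5 — off by 4.60.

E = (0.00, 0.00) ✓; EC at 82.50° ✓; |EC| = 12.60 ✓; ∠ECQ = 109.9° ✓; |CQ| = 9.900 ✓; ∠CQU = 147.9° ✓; |QU| = 27.70 ✓; ∠QUJ = 140.1° ✓; |UJ| = 19.20 ✓; ∠UJZ = 92.80° ✓; |JZ| = 11.30 ✓; ∠JZM = 75.90° ✓; |ZM| = 29.10 ✗.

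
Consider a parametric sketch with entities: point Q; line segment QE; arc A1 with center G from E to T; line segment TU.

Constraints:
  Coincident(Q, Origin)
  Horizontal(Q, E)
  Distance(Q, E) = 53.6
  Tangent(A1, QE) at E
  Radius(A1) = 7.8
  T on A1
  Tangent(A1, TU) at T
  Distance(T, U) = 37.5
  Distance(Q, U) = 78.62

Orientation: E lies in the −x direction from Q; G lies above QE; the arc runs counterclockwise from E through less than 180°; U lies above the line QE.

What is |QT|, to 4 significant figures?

48.18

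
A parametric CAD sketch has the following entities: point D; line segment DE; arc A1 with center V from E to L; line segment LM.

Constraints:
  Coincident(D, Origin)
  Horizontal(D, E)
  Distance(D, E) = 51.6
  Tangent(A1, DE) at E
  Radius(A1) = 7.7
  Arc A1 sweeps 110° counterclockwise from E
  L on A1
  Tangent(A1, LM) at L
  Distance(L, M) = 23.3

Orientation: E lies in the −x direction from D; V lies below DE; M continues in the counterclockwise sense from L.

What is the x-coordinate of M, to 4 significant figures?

-50.87

D is at the origin; D and E share the same y with |DE| = 51.6 and E on the −x side, so E = (-51.60, 0.000). Tangency of A1 to DE means the radius VE is perpendicular to DE, so V = E + (0, -7.7) = (-51.60, -7.700). On A1, E sits at bearing 90° from V; a 110° counterclockwise sweep puts L at bearing 200°, so L = V + 7.7·(cos 200°, sin 200°) = (-58.84, -10.33). The tangent condition forces VL to be normal to LM, so LM runs along (−sin 200°, cos 200°); with |LM| = 23.3, M = (-50.87, -32.23). So M.x = -50.87.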